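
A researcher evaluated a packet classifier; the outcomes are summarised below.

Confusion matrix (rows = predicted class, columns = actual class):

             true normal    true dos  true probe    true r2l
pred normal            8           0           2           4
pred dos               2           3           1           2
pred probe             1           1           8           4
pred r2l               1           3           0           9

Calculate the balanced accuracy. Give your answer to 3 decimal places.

Balanced accuracy = mean of per-class recall.
  normal: recall = 8/12 = 0.6667
  dos: recall = 3/7 = 0.4286
  probe: recall = 8/11 = 0.7273
  r2l: recall = 9/19 = 0.4737
Mean = (0.6667 + 0.4286 + 0.7273 + 0.4737) / 4 = 0.574

0.574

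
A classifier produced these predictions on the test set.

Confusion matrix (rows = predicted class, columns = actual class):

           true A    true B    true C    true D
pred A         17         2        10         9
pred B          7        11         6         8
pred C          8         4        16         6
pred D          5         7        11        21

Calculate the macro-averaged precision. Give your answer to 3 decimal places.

0.435

Per-class precision (TP/(TP+FP)):
  A: TP=17, FP=2+10+9=21 → 17/38 = 0.4474
  B: TP=11, FP=7+6+8=21 → 11/32 = 0.3438
  C: TP=16, FP=8+4+6=18 → 16/34 = 0.4706
  D: TP=21, FP=5+7+11=23 → 21/44 = 0.4773
Macro-precision = mean = (0.4474 + 0.3438 + 0.4706 + 0.4773) / 4 = 0.435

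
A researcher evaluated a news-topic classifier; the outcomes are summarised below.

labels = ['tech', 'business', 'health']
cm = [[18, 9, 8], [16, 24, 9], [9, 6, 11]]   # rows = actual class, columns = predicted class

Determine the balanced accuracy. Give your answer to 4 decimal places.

0.4757

Balanced accuracy = mean of per-class recall.
  tech: recall = 18/35 = 0.51429
  business: recall = 24/49 = 0.48980
  health: recall = 11/26 = 0.42308
Mean = (0.51429 + 0.48980 + 0.42308) / 3 = 0.4757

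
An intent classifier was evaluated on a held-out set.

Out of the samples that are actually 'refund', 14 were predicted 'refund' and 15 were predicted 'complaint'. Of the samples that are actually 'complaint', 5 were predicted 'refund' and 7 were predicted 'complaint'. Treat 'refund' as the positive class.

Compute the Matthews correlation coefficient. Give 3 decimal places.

0.060

MCC = (TP·TN − FP·FN) / √((TP+FP)(TP+FN)(TN+FP)(TN+FN))
Numerator = 14·7 − 5·15 = 23
Denominator = √(19·29·12·22) = √145464 = 381.3974
MCC = 23 / 381.3974 = 0.060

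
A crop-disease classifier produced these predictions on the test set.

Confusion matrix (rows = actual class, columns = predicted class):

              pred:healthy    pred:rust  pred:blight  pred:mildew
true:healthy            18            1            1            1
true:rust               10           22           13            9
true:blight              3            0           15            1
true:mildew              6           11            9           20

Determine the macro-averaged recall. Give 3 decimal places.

Per-class recall (TP/(TP+FN)):
  healthy: TP=18, FN=1+1+1=3 → 18/21 = 0.8571
  rust: TP=22, FN=10+13+9=32 → 22/54 = 0.4074
  blight: TP=15, FN=3+0+1=4 → 15/19 = 0.7895
  mildew: TP=20, FN=6+11+9=26 → 20/46 = 0.4348
Macro-recall = mean = (0.8571 + 0.4074 + 0.7895 + 0.4348) / 4 = 0.622

0.622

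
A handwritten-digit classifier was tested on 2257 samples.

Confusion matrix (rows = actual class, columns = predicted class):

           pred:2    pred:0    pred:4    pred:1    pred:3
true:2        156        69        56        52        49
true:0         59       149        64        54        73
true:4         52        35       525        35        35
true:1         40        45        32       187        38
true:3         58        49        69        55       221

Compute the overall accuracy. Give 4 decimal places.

Accuracy = trace / total = (156+149+525+187+221=1238) / 2257 = 1238/2257 = 0.5485

0.5485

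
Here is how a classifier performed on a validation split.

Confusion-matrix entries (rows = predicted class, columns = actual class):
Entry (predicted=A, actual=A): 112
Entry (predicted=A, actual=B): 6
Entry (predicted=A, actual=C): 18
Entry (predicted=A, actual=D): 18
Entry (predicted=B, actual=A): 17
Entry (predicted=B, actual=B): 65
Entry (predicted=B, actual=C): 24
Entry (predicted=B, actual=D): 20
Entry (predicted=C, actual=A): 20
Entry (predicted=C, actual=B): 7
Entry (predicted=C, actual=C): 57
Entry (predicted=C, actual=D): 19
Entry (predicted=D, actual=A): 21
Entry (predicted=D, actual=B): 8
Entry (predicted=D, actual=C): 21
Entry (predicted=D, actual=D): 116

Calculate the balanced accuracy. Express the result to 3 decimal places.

Balanced accuracy = mean of per-class recall.
  A: recall = 112/170 = 0.6588
  B: recall = 65/86 = 0.7558
  C: recall = 57/120 = 0.4750
  D: recall = 116/173 = 0.6705
Mean = (0.6588 + 0.7558 + 0.4750 + 0.6705) / 4 = 0.640

0.640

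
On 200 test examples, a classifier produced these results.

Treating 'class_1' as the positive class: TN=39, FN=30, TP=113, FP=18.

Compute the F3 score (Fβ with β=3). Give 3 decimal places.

Fβ = (1+β²)·TP / ((1+β²)·TP + β²·FN + FP), with β²=9
= 10·113 / (10·113 + 9·30 + 18) = 0.797

0.797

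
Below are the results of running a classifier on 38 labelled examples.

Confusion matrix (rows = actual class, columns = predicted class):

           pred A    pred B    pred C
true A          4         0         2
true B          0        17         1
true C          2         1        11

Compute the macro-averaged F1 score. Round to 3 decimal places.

Per-class F1 score (2·TP/(2·TP+FP+FN)):
  A: TP=4, FP=0+2=2, FN=0+2=2 → 8/12 = 0.6667
  B: TP=17, FP=0+1=1, FN=0+1=1 → 34/36 = 0.9444
  C: TP=11, FP=2+1=3, FN=2+1=3 → 22/28 = 0.7857
Macro-F1 score = mean = (0.6667 + 0.9444 + 0.7857) / 3 = 0.799

0.799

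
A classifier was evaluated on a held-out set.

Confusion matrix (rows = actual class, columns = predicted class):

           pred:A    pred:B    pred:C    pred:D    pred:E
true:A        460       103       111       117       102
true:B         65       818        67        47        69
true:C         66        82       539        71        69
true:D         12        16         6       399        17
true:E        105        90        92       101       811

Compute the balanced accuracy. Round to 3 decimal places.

Balanced accuracy = mean of per-class recall.
  A: recall = 460/893 = 0.5151
  B: recall = 818/1066 = 0.7674
  C: recall = 539/827 = 0.6518
  D: recall = 399/450 = 0.8867
  E: recall = 811/1199 = 0.6764
Mean = (0.5151 + 0.7674 + 0.6518 + 0.8867 + 0.6764) / 5 = 0.699

0.699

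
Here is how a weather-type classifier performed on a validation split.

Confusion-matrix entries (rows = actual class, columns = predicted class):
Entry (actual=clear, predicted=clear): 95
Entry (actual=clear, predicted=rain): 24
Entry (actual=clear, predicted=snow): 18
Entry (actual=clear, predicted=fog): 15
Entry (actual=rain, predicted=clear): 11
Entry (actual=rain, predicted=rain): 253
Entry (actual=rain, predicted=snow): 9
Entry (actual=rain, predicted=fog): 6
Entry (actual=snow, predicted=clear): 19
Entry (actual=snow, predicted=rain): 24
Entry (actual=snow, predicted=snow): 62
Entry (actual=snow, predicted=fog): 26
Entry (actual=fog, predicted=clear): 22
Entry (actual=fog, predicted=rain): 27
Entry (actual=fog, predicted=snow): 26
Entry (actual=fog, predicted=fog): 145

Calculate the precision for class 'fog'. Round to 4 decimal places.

0.7552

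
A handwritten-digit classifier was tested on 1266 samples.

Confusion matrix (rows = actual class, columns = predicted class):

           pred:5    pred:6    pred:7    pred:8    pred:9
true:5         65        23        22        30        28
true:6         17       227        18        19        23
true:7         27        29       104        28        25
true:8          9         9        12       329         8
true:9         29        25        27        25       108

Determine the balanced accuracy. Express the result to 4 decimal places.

0.6046

Balanced accuracy = mean of per-class recall.
  5: recall = 65/168 = 0.38690
  6: recall = 227/304 = 0.74671
  7: recall = 104/213 = 0.48826
  8: recall = 329/367 = 0.89646
  9: recall = 108/214 = 0.50467
Mean = (0.38690 + 0.74671 + 0.48826 + 0.89646 + 0.50467) / 5 = 0.6046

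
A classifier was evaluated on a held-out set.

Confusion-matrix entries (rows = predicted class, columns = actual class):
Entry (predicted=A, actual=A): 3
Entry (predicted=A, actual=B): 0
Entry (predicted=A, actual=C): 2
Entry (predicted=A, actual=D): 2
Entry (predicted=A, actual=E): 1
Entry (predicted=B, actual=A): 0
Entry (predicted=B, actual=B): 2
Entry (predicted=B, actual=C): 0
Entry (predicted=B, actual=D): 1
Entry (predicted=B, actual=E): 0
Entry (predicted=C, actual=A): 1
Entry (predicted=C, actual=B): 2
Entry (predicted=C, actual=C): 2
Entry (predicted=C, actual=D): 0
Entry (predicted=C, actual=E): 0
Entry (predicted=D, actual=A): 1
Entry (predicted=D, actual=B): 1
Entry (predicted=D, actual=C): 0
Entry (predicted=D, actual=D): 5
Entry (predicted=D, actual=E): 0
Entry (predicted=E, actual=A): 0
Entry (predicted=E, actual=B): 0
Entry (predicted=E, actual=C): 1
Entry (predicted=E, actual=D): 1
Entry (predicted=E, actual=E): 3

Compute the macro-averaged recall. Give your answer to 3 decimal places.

0.541

Per-class recall (TP/(TP+FN)):
  A: TP=3, FN=0+1+1+0=2 → 3/5 = 0.6000
  B: TP=2, FN=0+2+1+0=3 → 2/5 = 0.4000
  C: TP=2, FN=2+0+0+1=3 → 2/5 = 0.4000
  D: TP=5, FN=2+1+0+1=4 → 5/9 = 0.5556
  E: TP=3, FN=1+0+0+0=1 → 3/4 = 0.7500
Macro-recall = mean = (0.6000 + 0.4000 + 0.4000 + 0.5556 + 0.7500) / 5 = 0.541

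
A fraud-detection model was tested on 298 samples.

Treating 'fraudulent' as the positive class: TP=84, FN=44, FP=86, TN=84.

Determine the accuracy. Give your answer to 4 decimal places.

0.5638

Accuracy = (TP+TN)/N = (84+84)/298 = 0.5638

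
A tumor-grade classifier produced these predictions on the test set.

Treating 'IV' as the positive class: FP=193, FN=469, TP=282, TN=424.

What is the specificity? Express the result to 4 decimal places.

Specificity = TN/(TN+FP) = 424/(424+193) = 0.6872

0.6872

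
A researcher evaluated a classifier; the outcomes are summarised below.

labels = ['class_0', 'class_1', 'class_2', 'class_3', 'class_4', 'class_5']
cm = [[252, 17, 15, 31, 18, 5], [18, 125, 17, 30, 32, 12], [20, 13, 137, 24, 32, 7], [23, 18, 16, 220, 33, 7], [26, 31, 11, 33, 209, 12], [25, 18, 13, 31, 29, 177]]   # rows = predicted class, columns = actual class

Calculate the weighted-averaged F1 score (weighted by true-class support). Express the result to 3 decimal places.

0.645

Per-class F1 score (2·TP/(2·TP+FP+FN)):
  class_0: TP=252, FP=17+15+31+18+5=86, FN=18+20+23+26+25=112 → 504/702 = 0.7179
  class_1: TP=125, FP=18+17+30+32+12=109, FN=17+13+18+31+18=97 → 250/456 = 0.5482
  class_2: TP=137, FP=20+13+24+32+7=96, FN=15+17+16+11+13=72 → 274/442 = 0.6199
  class_3: TP=220, FP=23+18+16+33+7=97, FN=31+30+24+33+31=149 → 440/686 = 0.6414
  class_4: TP=209, FP=26+31+11+33+12=113, FN=18+32+32+33+29=144 → 418/675 = 0.6193
  class_5: TP=177, FP=25+18+13+31+29=116, FN=5+12+7+7+12=43 → 354/513 = 0.6901
Weighted-F1 score = Σ (supportᵢ/N)·F1 scoreᵢ with N=1737: (364/1737)·0.7179 + (222/1737)·0.5482 + (209/1737)·0.6199 + (369/1737)·0.6414 + (353/1737)·0.6193 + (220/1737)·0.6901 = 0.645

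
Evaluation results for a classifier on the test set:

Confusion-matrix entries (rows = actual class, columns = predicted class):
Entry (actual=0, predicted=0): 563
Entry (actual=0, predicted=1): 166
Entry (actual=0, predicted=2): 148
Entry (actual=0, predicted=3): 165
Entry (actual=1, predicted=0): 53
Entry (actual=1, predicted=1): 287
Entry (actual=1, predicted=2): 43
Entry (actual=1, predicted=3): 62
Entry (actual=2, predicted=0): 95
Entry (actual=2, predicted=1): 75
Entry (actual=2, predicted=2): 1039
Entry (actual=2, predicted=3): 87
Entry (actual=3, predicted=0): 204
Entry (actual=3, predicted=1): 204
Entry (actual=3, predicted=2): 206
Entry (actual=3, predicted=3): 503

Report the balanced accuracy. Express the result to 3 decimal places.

0.609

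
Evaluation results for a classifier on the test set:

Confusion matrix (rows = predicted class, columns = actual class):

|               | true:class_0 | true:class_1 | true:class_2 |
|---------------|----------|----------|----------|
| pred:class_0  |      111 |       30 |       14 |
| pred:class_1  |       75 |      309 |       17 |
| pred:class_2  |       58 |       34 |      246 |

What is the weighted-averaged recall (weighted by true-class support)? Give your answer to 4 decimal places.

0.7450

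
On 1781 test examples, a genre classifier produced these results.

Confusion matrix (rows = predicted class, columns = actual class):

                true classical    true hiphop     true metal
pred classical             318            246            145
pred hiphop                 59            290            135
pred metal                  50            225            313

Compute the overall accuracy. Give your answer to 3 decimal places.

Accuracy = trace / total = (318+290+313=921) / 1781 = 921/1781 = 0.517

0.517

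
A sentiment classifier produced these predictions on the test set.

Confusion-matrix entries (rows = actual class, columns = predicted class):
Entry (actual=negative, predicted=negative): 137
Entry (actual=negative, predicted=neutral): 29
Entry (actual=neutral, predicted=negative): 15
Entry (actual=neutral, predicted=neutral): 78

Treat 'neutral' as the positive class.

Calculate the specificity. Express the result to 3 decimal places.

0.825

Specificity = TN/(TN+FP) = 137/(137+29) = 0.825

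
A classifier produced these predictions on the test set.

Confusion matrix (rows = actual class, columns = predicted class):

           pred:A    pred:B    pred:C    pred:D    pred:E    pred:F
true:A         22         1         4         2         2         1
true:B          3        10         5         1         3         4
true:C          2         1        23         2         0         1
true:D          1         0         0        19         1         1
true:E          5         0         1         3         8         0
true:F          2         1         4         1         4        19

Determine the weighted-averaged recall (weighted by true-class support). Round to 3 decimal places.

0.643

Per-class recall (TP/(TP+FN)):
  A: TP=22, FN=1+4+2+2+1=10 → 22/32 = 0.6875
  B: TP=10, FN=3+5+1+3+4=16 → 10/26 = 0.3846
  C: TP=23, FN=2+1+2+0+1=6 → 23/29 = 0.7931
  D: TP=19, FN=1+0+0+1+1=3 → 19/22 = 0.8636
  E: TP=8, FN=5+0+1+3+0=9 → 8/17 = 0.4706
  F: TP=19, FN=2+1+4+1+4=12 → 19/31 = 0.6129
Weighted-recall = Σ (supportᵢ/N)·recallᵢ with N=157: (32/157)·0.6875 + (26/157)·0.3846 + (29/157)·0.7931 + (22/157)·0.8636 + (17/157)·0.4706 + (31/157)·0.6129 = 0.643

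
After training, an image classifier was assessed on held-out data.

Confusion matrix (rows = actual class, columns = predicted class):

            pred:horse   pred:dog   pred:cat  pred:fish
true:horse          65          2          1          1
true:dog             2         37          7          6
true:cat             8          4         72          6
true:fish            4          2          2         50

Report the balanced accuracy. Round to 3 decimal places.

0.829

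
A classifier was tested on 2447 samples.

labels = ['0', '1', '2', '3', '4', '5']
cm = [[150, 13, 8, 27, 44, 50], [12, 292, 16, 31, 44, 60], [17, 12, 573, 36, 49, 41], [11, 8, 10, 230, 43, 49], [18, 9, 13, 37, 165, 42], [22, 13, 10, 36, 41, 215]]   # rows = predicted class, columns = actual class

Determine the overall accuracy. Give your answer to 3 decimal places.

0.664

Accuracy = trace / total = (150+292+573+230+165+215=1625) / 2447 = 1625/2447 = 0.664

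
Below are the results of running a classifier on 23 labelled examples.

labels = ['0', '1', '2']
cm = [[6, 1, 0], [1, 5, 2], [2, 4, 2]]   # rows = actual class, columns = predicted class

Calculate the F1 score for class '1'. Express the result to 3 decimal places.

Take TP from the diagonal, FP from the rest of the '1' prediction marginal, FN from the rest of the '1' actual marginal.
F1 score = 2·TP/(2·TP+FP+FN).
1: TP=5, FP=1+4=5, FN=1+2=3 → 10/18 = 0.5556

0.556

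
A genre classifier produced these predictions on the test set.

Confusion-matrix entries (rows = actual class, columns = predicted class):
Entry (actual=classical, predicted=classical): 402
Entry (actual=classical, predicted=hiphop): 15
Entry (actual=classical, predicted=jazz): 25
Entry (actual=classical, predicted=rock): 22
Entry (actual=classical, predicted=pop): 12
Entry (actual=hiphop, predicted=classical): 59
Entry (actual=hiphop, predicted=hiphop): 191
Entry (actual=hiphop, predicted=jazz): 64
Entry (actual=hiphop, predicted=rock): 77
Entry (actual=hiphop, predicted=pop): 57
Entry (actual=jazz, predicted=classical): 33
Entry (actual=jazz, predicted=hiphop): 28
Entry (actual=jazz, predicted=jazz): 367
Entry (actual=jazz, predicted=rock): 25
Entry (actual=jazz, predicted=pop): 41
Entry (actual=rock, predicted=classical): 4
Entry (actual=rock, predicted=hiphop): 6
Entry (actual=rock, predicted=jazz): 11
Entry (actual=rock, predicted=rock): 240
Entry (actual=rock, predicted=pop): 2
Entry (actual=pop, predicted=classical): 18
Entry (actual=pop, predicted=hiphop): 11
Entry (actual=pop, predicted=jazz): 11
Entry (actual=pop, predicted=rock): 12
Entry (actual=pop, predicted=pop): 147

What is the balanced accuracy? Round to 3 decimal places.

Balanced accuracy = mean of per-class recall.
  classical: recall = 402/476 = 0.8445
  hiphop: recall = 191/448 = 0.4263
  jazz: recall = 367/494 = 0.7429
  rock: recall = 240/263 = 0.9125
  pop: recall = 147/199 = 0.7387
Mean = (0.8445 + 0.4263 + 0.7429 + 0.9125 + 0.7387) / 5 = 0.733

0.733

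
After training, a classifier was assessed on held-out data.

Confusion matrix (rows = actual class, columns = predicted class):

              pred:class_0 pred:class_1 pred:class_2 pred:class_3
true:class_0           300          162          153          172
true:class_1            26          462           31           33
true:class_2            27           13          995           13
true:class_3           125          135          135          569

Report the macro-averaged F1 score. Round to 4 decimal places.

0.6662

Per-class F1 score (2·TP/(2·TP+FP+FN)):
  class_0: TP=300, FP=26+27+125=178, FN=162+153+172=487 → 600/1265 = 0.47431
  class_1: TP=462, FP=162+13+135=310, FN=26+31+33=90 → 924/1324 = 0.69789
  class_2: TP=995, FP=153+31+135=319, FN=27+13+13=53 → 1990/2362 = 0.84251
  class_3: TP=569, FP=172+33+13=218, FN=125+135+135=395 → 1138/1751 = 0.64991
Macro-F1 score = mean = (0.47431 + 0.69789 + 0.84251 + 0.64991) / 4 = 0.6662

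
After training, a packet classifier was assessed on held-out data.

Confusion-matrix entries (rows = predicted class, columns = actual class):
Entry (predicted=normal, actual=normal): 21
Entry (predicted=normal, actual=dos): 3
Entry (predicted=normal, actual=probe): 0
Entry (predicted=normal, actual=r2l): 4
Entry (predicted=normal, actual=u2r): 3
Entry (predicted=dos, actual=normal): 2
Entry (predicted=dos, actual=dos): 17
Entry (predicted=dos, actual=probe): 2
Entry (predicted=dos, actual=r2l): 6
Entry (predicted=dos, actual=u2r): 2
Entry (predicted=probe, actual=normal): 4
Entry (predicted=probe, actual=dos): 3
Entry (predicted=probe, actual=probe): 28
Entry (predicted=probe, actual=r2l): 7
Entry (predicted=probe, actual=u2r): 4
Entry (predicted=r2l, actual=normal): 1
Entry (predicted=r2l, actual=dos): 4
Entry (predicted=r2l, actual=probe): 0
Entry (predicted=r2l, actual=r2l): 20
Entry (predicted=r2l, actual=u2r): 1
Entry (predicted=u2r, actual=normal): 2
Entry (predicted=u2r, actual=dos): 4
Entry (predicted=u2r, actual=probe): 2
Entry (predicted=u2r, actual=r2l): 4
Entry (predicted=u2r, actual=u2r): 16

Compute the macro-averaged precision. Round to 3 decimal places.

0.643

Per-class precision (TP/(TP+FP)):
  normal: TP=21, FP=3+0+4+3=10 → 21/31 = 0.6774
  dos: TP=17, FP=2+2+6+2=12 → 17/29 = 0.5862
  probe: TP=28, FP=4+3+7+4=18 → 28/46 = 0.6087
  r2l: TP=20, FP=1+4+0+1=6 → 20/26 = 0.7692
  u2r: TP=16, FP=2+4+2+4=12 → 16/28 = 0.5714
Macro-precision = mean = (0.6774 + 0.5862 + 0.6087 + 0.7692 + 0.5714) / 5 = 0.643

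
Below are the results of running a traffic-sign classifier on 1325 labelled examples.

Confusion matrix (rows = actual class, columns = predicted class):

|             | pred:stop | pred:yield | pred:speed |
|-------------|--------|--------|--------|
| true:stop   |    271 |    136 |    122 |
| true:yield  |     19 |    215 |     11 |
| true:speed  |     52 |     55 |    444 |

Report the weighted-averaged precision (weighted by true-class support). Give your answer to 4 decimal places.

0.7343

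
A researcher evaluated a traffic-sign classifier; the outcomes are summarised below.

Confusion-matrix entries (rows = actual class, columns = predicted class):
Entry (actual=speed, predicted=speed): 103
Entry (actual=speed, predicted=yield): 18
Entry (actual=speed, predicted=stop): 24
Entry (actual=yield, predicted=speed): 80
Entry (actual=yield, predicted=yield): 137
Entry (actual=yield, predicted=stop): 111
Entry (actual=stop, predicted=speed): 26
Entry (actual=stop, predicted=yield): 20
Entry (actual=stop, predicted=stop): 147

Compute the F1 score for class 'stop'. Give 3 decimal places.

0.619

Take TP from the diagonal, FP from the rest of the 'stop' prediction marginal, FN from the rest of the 'stop' actual marginal.
F1 score = 2·TP/(2·TP+FP+FN).
stop: TP=147, FP=24+111=135, FN=26+20=46 → 294/475 = 0.6189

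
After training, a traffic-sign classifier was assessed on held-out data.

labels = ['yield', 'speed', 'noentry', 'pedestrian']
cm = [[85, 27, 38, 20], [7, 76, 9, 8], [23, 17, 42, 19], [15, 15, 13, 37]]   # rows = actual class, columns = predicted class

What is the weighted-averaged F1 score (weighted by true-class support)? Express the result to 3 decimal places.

Per-class F1 score (2·TP/(2·TP+FP+FN)):
  yield: TP=85, FP=7+23+15=45, FN=27+38+20=85 → 170/300 = 0.5667
  speed: TP=76, FP=27+17+15=59, FN=7+9+8=24 → 152/235 = 0.6468
  noentry: TP=42, FP=38+9+13=60, FN=23+17+19=59 → 84/203 = 0.4138
  pedestrian: TP=37, FP=20+8+19=47, FN=15+15+13=43 → 74/164 = 0.4512
Weighted-F1 score = Σ (supportᵢ/N)·F1 scoreᵢ with N=451: (170/451)·0.5667 + (100/451)·0.6468 + (101/451)·0.4138 + (80/451)·0.4512 = 0.530

0.530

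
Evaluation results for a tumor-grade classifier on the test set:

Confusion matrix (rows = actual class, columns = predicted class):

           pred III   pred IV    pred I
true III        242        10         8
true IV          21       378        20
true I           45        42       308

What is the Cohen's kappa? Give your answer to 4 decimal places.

Observed agreement pₒ = trace/N = 928/1074 = 0.86406
Expected agreement pₑ = Σ (rowᵢ·colᵢ)/N² = (260·308 + 419·430 + 395·336)/1074² = 0.34068
κ = (pₒ − pₑ)/(1 − pₑ) = (0.86406 − 0.34068)/(1 − 0.34068) = 0.7938

0.7938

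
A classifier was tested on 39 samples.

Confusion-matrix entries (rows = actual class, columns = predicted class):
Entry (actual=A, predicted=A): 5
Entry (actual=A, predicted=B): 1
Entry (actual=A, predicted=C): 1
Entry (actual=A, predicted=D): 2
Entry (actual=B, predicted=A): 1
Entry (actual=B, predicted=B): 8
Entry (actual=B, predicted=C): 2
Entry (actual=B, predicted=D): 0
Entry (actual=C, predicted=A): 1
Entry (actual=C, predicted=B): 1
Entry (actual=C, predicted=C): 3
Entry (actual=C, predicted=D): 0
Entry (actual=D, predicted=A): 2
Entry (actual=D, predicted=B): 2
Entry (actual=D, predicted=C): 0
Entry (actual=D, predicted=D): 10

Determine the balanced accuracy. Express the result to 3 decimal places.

0.649

Balanced accuracy = mean of per-class recall.
  A: recall = 5/9 = 0.5556
  B: recall = 8/11 = 0.7273
  C: recall = 3/5 = 0.6000
  D: recall = 10/14 = 0.7143
Mean = (0.5556 + 0.7273 + 0.6000 + 0.7143) / 4 = 0.649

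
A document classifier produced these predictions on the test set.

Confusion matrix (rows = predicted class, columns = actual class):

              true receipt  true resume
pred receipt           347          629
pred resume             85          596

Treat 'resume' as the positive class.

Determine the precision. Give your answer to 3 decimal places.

0.875

Precision = TP/(TP+FP) = 596/(596+85) = 596/681 = 0.875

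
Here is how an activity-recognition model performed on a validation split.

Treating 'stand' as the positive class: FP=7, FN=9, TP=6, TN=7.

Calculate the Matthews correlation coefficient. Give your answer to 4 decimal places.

MCC = (TP·TN − FP·FN) / √((TP+FP)(TP+FN)(TN+FP)(TN+FN))
Numerator = 6·7 − 7·9 = -21
Denominator = √(13·15·14·16) = √43680 = 208.9976
MCC = -21 / 208.9976 = -0.1005

-0.1005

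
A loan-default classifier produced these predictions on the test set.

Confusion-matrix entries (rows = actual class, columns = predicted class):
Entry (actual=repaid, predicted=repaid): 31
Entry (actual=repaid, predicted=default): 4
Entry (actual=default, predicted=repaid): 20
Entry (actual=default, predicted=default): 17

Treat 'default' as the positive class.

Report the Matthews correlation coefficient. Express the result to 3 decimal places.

MCC = (TP·TN − FP·FN) / √((TP+FP)(TP+FN)(TN+FP)(TN+FN))
Numerator = 17·31 − 4·20 = 447
Denominator = √(21·37·35·51) = √1386945 = 1177.6863
MCC = 447 / 1177.6863 = 0.380

0.380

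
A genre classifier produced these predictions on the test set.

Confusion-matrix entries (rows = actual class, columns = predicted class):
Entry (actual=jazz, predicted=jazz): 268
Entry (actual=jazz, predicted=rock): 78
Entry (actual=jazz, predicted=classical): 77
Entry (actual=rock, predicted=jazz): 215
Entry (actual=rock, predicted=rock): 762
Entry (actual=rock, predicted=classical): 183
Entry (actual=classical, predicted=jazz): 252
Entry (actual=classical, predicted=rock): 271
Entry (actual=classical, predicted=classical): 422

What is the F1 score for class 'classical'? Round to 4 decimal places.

0.5187

F1 score = 2·TP/(2·TP+FP+FN).
classical: TP=422, FP=77+183=260, FN=252+271=523 → 844/1627 = 0.51875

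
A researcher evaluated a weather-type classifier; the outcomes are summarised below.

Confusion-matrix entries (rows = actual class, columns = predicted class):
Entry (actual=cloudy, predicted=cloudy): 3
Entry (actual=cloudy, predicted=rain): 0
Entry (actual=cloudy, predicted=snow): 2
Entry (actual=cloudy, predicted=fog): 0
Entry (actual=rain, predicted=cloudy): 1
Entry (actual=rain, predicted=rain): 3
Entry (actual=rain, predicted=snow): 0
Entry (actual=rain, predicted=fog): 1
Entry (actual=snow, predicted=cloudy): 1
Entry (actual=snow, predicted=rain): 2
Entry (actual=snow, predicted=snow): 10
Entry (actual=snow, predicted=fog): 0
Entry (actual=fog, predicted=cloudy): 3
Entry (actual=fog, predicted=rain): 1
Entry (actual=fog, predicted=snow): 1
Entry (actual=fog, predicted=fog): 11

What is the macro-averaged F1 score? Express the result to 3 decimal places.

Per-class F1 score (2·TP/(2·TP+FP+FN)):
  cloudy: TP=3, FP=1+1+3=5, FN=0+2+0=2 → 6/13 = 0.4615
  rain: TP=3, FP=0+2+1=3, FN=1+0+1=2 → 6/11 = 0.5455
  snow: TP=10, FP=2+0+1=3, FN=1+2+0=3 → 20/26 = 0.7692
  fog: TP=11, FP=0+1+0=1, FN=3+1+1=5 → 22/28 = 0.7857
Macro-F1 score = mean = (0.4615 + 0.5455 + 0.7692 + 0.7857) / 4 = 0.640

0.640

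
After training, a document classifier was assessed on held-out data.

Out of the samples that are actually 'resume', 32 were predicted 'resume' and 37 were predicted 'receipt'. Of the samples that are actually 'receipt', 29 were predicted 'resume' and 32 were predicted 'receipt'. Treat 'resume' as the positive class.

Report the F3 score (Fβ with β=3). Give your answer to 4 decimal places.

Fβ = (1+β²)·TP / ((1+β²)·TP + β²·FN + FP), with β²=9
= 10·32 / (10·32 + 9·37 + 29) = 0.4692

0.4692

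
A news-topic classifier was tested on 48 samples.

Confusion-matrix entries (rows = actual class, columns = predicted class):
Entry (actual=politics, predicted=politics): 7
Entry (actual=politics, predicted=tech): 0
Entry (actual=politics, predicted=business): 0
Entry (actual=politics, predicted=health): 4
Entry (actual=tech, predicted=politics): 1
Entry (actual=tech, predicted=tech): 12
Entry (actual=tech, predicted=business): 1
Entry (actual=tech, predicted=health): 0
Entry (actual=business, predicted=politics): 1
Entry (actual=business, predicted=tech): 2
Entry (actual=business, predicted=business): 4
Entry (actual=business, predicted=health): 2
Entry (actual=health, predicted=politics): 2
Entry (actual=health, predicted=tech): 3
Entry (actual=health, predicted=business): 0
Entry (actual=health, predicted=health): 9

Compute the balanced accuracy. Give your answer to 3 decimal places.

0.645

Balanced accuracy = mean of per-class recall.
  politics: recall = 7/11 = 0.6364
  tech: recall = 12/14 = 0.8571
  business: recall = 4/9 = 0.4444
  health: recall = 9/14 = 0.6429
Mean = (0.6364 + 0.8571 + 0.4444 + 0.6429) / 4 = 0.645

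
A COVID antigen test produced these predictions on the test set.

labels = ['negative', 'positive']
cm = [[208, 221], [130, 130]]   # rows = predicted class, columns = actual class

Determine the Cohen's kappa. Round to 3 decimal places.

-0.014

Observed agreement pₒ = trace/N = 338/689 = 0.4906
Expected agreement pₑ = Σ (rowᵢ·colᵢ)/N² = (338·429 + 351·260)/689² = 0.4977
κ = (pₒ − pₑ)/(1 − pₑ) = (0.4906 − 0.4977)/(1 − 0.4977) = -0.014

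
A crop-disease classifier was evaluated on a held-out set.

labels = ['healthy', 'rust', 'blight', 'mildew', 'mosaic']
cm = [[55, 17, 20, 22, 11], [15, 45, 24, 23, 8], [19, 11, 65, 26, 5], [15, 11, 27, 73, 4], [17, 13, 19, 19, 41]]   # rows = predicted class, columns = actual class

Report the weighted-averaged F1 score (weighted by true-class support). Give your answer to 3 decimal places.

Per-class F1 score (2·TP/(2·TP+FP+FN)):
  healthy: TP=55, FP=17+20+22+11=70, FN=15+19+15+17=66 → 110/246 = 0.4472
  rust: TP=45, FP=15+24+23+8=70, FN=17+11+11+13=52 → 90/212 = 0.4245
  blight: TP=65, FP=19+11+26+5=61, FN=20+24+27+19=90 → 130/281 = 0.4626
  mildew: TP=73, FP=15+11+27+4=57, FN=22+23+26+19=90 → 146/293 = 0.4983
  mosaic: TP=41, FP=17+13+19+19=68, FN=11+8+5+4=28 → 82/178 = 0.4607
Weighted-F1 score = Σ (supportᵢ/N)·F1 scoreᵢ with N=605: (121/605)·0.4472 + (97/605)·0.4245 + (155/605)·0.4626 + (163/605)·0.4983 + (69/605)·0.4607 = 0.463

0.463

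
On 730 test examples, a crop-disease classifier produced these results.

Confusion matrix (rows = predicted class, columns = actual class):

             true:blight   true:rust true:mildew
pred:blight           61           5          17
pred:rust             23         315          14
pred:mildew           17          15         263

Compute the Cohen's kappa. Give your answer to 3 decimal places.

0.792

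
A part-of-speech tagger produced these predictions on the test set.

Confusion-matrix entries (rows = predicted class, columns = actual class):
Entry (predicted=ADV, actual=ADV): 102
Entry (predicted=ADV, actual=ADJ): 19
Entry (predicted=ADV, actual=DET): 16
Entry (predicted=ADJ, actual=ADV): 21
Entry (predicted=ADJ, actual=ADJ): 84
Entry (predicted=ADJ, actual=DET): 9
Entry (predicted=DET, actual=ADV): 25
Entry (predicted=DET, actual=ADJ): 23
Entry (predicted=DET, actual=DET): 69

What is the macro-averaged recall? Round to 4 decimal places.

0.6966

Per-class recall (TP/(TP+FN)):
  ADV: TP=102, FN=21+25=46 → 102/148 = 0.68919
  ADJ: TP=84, FN=19+23=42 → 84/126 = 0.66667
  DET: TP=69, FN=16+9=25 → 69/94 = 0.73404
Macro-recall = mean = (0.68919 + 0.66667 + 0.73404) / 3 = 0.6966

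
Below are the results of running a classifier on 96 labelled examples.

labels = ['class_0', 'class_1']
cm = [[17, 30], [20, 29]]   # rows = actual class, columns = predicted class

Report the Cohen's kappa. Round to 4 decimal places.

Observed agreement pₒ = trace/N = 46/96 = 0.47917
Expected agreement pₑ = Σ (rowᵢ·colᵢ)/N² = (47·37 + 49·59)/96² = 0.50239
κ = (pₒ − pₑ)/(1 − pₑ) = (0.47917 − 0.50239)/(1 − 0.50239) = -0.0467

-0.0467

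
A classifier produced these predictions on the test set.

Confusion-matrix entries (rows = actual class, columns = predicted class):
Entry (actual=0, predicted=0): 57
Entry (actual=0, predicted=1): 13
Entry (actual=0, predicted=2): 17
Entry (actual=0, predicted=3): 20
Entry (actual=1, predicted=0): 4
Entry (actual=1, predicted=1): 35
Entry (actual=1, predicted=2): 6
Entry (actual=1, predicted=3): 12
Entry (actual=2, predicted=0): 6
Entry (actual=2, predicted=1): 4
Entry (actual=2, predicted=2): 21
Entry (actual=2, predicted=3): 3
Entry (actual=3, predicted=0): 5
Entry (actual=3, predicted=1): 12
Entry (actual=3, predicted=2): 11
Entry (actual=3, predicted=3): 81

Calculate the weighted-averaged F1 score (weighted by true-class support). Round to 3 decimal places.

Per-class F1 score (2·TP/(2·TP+FP+FN)):
  0: TP=57, FP=4+6+5=15, FN=13+17+20=50 → 114/179 = 0.6369
  1: TP=35, FP=13+4+12=29, FN=4+6+12=22 → 70/121 = 0.5785
  2: TP=21, FP=17+6+11=34, FN=6+4+3=13 → 42/89 = 0.4719
  3: TP=81, FP=20+12+3=35, FN=5+12+11=28 → 162/225 = 0.7200
Weighted-F1 score = Σ (supportᵢ/N)·F1 scoreᵢ with N=307: (107/307)·0.6369 + (57/307)·0.5785 + (34/307)·0.4719 + (109/307)·0.7200 = 0.637

0.637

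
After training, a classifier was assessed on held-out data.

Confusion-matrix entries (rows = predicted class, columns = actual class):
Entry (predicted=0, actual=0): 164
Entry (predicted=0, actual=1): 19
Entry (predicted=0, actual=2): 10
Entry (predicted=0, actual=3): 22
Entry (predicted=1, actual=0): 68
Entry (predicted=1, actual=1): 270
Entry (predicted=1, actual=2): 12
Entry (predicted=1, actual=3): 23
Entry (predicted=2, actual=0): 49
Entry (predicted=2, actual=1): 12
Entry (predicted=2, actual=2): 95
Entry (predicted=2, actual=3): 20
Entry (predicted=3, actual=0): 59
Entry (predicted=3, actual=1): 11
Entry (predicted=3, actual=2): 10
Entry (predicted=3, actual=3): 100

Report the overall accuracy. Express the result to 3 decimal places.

0.666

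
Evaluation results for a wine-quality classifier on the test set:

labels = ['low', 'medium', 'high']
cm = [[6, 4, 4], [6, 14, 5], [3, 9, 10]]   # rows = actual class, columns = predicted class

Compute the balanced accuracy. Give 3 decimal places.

0.481

Balanced accuracy = mean of per-class recall.
  low: recall = 6/14 = 0.4286
  medium: recall = 14/25 = 0.5600
  high: recall = 10/22 = 0.4545
Mean = (0.4286 + 0.5600 + 0.4545) / 3 = 0.481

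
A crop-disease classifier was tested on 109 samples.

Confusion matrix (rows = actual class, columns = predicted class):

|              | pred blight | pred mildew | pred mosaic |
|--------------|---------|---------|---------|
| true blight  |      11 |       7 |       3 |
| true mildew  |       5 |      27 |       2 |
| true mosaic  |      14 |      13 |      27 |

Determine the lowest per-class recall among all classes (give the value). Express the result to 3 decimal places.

0.500

Per-class recall (TP/(TP+FN)):
  blight: TP=11, FN=7+3=10 → 11/21 = 0.5238
  mildew: TP=27, FN=5+2=7 → 27/34 = 0.7941
  mosaic: TP=27, FN=14+13=27 → 27/54 = 0.5000
Lowest is class 'mosaic' with recall = 0.500.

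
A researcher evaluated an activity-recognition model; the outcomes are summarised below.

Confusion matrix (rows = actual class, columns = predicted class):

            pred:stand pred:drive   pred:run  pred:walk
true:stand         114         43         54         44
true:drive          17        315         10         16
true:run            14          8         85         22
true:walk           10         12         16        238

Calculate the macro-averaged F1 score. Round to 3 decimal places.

Per-class F1 score (2·TP/(2·TP+FP+FN)):
  stand: TP=114, FP=17+14+10=41, FN=43+54+44=141 → 228/410 = 0.5561
  drive: TP=315, FP=43+8+12=63, FN=17+10+16=43 → 630/736 = 0.8560
  run: TP=85, FP=54+10+16=80, FN=14+8+22=44 → 170/294 = 0.5782
  walk: TP=238, FP=44+16+22=82, FN=10+12+16=38 → 476/596 = 0.7987
Macro-F1 score = mean = (0.5561 + 0.8560 + 0.5782 + 0.7987) / 4 = 0.697

0.697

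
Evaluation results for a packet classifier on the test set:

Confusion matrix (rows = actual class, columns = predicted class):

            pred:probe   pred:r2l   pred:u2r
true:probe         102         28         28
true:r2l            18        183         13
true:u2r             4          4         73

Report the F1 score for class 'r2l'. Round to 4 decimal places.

Treat 'r2l' as positive and all other classes as negative.
F1 score = 2·TP/(2·TP+FP+FN).
r2l: TP=183, FP=28+4=32, FN=18+13=31 → 366/429 = 0.85315

0.8531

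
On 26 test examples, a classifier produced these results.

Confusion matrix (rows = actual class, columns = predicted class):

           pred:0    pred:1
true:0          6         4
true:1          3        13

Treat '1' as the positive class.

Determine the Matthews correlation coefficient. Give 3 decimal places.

0.422

MCC = (TP·TN − FP·FN) / √((TP+FP)(TP+FN)(TN+FP)(TN+FN))
Numerator = 13·6 − 4·3 = 66
Denominator = √(17·16·10·9) = √24480 = 156.4609
MCC = 66 / 156.4609 = 0.422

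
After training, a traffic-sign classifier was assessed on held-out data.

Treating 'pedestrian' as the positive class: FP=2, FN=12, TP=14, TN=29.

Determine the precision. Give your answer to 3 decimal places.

0.875

Precision = TP/(TP+FP) = 14/(14+2) = 14/16 = 0.875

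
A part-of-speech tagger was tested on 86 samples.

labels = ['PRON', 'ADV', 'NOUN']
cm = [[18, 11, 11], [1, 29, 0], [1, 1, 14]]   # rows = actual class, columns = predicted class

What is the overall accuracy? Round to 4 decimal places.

Accuracy = trace / total = (18+29+14=61) / 86 = 61/86 = 0.7093

0.7093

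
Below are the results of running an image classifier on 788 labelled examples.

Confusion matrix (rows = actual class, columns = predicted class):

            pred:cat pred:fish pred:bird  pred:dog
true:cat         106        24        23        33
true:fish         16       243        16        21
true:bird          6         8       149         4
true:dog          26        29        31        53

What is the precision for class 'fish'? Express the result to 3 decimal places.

0.799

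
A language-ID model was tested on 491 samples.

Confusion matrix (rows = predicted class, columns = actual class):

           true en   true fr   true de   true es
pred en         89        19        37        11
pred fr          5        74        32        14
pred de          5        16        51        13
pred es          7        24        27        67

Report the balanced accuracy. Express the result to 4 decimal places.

0.5953

Balanced accuracy = mean of per-class recall.
  en: recall = 89/106 = 0.83962
  fr: recall = 74/133 = 0.55639
  de: recall = 51/147 = 0.34694
  es: recall = 67/105 = 0.63810
Mean = (0.83962 + 0.55639 + 0.34694 + 0.63810) / 4 = 0.5953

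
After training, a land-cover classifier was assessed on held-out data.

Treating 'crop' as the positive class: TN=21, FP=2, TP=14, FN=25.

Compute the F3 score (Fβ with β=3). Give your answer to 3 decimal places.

Fβ = (1+β²)·TP / ((1+β²)·TP + β²·FN + FP), with β²=9
= 10·14 / (10·14 + 9·25 + 2) = 0.381

0.381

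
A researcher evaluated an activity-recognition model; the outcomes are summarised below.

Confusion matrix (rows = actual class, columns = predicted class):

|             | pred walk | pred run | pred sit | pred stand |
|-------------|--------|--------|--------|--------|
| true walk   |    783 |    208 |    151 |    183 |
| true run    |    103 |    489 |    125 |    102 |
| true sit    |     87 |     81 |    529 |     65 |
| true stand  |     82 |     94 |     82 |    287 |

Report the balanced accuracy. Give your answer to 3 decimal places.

Balanced accuracy = mean of per-class recall.
  walk: recall = 783/1325 = 0.5909
  run: recall = 489/819 = 0.5971
  sit: recall = 529/762 = 0.6942
  stand: recall = 287/545 = 0.5266
Mean = (0.5909 + 0.5971 + 0.6942 + 0.5266) / 4 = 0.602

0.602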